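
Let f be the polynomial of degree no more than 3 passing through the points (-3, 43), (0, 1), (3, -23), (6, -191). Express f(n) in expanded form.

Write f(n) = an^3 + bn^2 + cn + d. Substituting each data point gives a linear system:
  -27a + 9b - 3c + d = 43
  d = 1
  27a + 9b + 3c + d = -23
  216a + 36b + 6c + d = -191
Solving the system yields a = -1, b = 1, c = -2, d = 1.
So f(n) = -n³ + n² - 2n + 1.
Check: f(0) = 1. ✓

f(n) = -n^3 + n^2 - 2n + 1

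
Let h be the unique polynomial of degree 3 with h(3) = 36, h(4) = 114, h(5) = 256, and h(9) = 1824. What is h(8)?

1246

Using the Lagrange interpolation formula with nodes 3, 4, 5, 9:
  L_0(x) = (x - 4)(x - 5)(x - 9) / -12
  L_1(x) = (x - 3)(x - 5)(x - 9) / 5
  L_2(x) = (x - 3)(x - 4)(x - 9) / -8
  L_3(x) = (x - 3)(x - 4)(x - 5) / 120
Then h(x) = 36·L_0(x) + 114·L_1(x) + 256·L_2(x) + 1824·L_3(x).
Expanding and collecting terms gives h(x) = 3x^3 - 4x^2 - 5x + 6.
Evaluating at x = 8: h(8) = 1246.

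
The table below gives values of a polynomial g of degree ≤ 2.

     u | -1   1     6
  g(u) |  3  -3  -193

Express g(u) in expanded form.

Write g(u) = au^2 + bu + c. Substituting each data point gives a linear system:
  a - b + c = 3
  a + b + c = -3
  36a + 6b + c = -193
Solving the system yields a = -5, b = -3, c = 5.
So g(u) = -5u² - 3u + 5.
Check: g(1) = -3. ✓

g(u) = -5u^2 - 3u + 5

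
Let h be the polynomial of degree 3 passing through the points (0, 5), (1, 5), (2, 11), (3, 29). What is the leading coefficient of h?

Write h(s) = as^3 + bs^2 + cs + d. Substituting each data point gives a linear system:
  d = 5
  a + b + c + d = 5
  8a + 4b + 2c + d = 11
  27a + 9b + 3c + d = 29
Solving the system yields a = 1, b = 0, c = -1, d = 5.
So h(s) = s^3 - s + 5.
The leading coefficient is 1.

1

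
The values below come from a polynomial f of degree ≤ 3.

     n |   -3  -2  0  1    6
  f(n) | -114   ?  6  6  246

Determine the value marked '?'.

-42

The 4 known points determine the degree-3 polynomial uniquely.
Write f(n) = an^3 + bn^2 + cn + d. Substituting each data point gives a linear system:
  -27a + 9b - 3c + d = -114
  d = 6
  a + b + c + d = 6
  216a + 36b + 6c + d = 246
Solving the system yields a = 2, b = -6, c = 4, d = 6.
So f(n) = 2n^3 - 6n^2 + 4n + 6.
Then f(-2) = -42.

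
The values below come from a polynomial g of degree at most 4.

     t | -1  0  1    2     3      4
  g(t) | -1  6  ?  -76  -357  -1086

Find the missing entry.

On equispaced nodes a degree-4 polynomial has vanishing fifth forward difference, so
  - g(-1) + 5·g(0) - 10·g(1) + 10·g(2) - 5·g(3) + g(4) = 0.
Substituting the known values and solving for g(1):
  -10·g(1) = 30
  g(1) = -3.

-3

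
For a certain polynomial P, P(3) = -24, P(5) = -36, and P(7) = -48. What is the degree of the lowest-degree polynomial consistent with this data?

1

Forward differences of the values at t = 3, 5, 7:
  P  : -24  -36  -48
  Δ  : -12  -12
  Δ^2: 0
The first differences are constant (-12) and nonzero, while all higher differences vanish, so the minimal degree is 1.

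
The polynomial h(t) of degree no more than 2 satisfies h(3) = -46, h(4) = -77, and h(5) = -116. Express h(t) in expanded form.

Using the Lagrange interpolation formula with nodes 3, 4, 5:
  L_0(t) = (t - 4)(t - 5) / 2
  L_1(t) = (t - 3)(t - 5) / -1
  L_2(t) = (t - 3)(t - 4) / 2
Then h(t) = -46·L_0(t) - 77·L_1(t) - 116·L_2(t).
Expanding and collecting terms gives h(t) = -4t^2 - 3t - 1.
Check: h(4) = -77. ✓

h(t) = -4t^2 - 3t - 1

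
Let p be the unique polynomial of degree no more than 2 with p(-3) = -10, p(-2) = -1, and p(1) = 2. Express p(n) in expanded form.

Write p(n) = an^2 + bn + c. Substituting each data point gives a linear system:
  9a - 3b + c = -10
  4a - 2b + c = -1
  a + b + c = 2
Solving the system yields a = -2, b = -1, c = 5.
So p(n) = -2n^2 - n + 5.
Check: p(-2) = -1. ✓

p(n) = -2n^2 - n + 5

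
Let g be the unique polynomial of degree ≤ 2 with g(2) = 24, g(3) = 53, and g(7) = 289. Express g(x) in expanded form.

g(x) = 6x^2 - x + 2

Write g(x) = ax^2 + bx + c. Substituting each data point gives a linear system:
  4a + 2b + c = 24
  9a + 3b + c = 53
  49a + 7b + c = 289
Solving the system yields a = 6, b = -1, c = 2.
So g(x) = 6x^2 - x + 2.
Check: g(7) = 289. ✓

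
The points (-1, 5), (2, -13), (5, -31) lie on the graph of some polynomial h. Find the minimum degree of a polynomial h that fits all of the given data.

1

Forward differences of the values at t = -1, 2, 5:
  h  : 5  -13  -31
  Δ  : -18  -18
  Δ^2: 0
The first differences are constant (-18) and nonzero, while all higher differences vanish, so the minimal degree is 1.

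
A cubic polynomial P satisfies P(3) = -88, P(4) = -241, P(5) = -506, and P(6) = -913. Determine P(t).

Write P(t) = at^3 + bt^2 + ct + d. Substituting each data point gives a linear system:
  27a + 9b + 3c + d = -88
  64a + 16b + 4c + d = -241
  125a + 25b + 5c + d = -506
  216a + 36b + 6c + d = -913
Solving the system yields a = -5, b = 4, c = 4, d = -1.
So P(t) = -5t^3 + 4t^2 + 4t - 1.
Check: P(5) = -506. ✓

P(t) = -5t^3 + 4t^2 + 4t - 1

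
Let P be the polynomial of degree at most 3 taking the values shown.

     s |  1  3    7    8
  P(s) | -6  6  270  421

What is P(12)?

1545

Using the Lagrange interpolation formula with nodes 1, 3, 7, 8:
  L_0(s) = (s - 3)(s - 7)(s - 8) / -84
  L_1(s) = (s - 1)(s - 7)(s - 8) / 40
  L_2(s) = (s - 1)(s - 3)(s - 8) / -24
  L_3(s) = (s - 1)(s - 3)(s - 7) / 35
Then P(s) = -6·L_0(s) + 6·L_1(s) + 270·L_2(s) + 421·L_3(s).
Expanding and collecting terms gives P(s) = s^3 - s^2 - 3s - 3.
Evaluating at s = 12: P(12) = 1545.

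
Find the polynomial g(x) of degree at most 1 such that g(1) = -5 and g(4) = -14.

Write g(x) = ax + b. Substituting each data point gives a linear system:
  a + b = -5
  4a + b = -14
Solving the system yields a = -3, b = -2.
So g(x) = -3x - 2.
Check: g(1) = -5. ✓

g(x) = -3x - 2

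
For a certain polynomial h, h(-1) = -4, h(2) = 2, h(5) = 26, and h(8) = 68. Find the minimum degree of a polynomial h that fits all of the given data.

Forward differences of the values at x = -1, 2, 5, 8:
  h  : -4  2  26  68
  Δ  : 6  24  42
  Δ^2: 18  18
  Δ^3: 0
The second differences are constant (18) and nonzero, while all higher differences vanish, so the minimal degree is 2.

2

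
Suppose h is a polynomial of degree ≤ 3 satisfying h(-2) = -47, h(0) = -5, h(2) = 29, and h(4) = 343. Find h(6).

Using the Lagrange interpolation formula with nodes -2, 0, 2, 4:
  L_0(x) = x(x - 2)(x - 4) / -48
  L_1(x) = (x + 2)(x - 2)(x - 4) / 16
  L_2(x) = (x + 2)x(x - 4) / -16
  L_3(x) = (x + 2)x(x - 2) / 48
Then h(x) = -47·L_0(x) - 5·L_1(x) + 29·L_2(x) + 343·L_3(x).
Expanding and collecting terms gives h(x) = 6x^3 - x^2 - 5x - 5.
Evaluating at x = 6: h(6) = 1225.

1225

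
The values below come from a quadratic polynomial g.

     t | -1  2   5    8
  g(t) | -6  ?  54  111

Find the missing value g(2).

15

The 3 known points determine the degree-2 polynomial uniquely.
Write g(t) = at^2 + bt + c. Substituting each data point gives a linear system:
  a - b + c = -6
  25a + 5b + c = 54
  64a + 8b + c = 111
Solving the system yields a = 1, b = 6, c = -1.
So g(t) = t^2 + 6t - 1.
Then g(2) = 15.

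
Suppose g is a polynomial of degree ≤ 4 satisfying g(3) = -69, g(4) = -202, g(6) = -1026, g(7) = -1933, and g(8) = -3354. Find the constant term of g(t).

Write g(t) = at^4 + bt^3 + ct^2 + dt + e. Substituting each data point gives a linear system:
  81a + 27b + 9c + 3d + e = -69
  256a + 64b + 16c + 4d + e = -202
  1296a + 216b + 36c + 6d + e = -1026
  2401a + 343b + 49c + 7d + e = -1933
  4096a + 512b + 64c + 8d + e = -3354
Solving the system yields a = -1, b = 2, c = -4, d = -4, e = 6.
So g(t) = -t⁴ + 2t³ - 4t² - 4t + 6.
The constant term is 6.

6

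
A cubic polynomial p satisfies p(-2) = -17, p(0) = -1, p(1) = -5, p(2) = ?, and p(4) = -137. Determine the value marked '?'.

The 4 known points determine the degree-3 polynomial uniquely.
Write p(u) = au^3 + bu^2 + cu + d. Substituting each data point gives a linear system:
  -8a + 4b - 2c + d = -17
  d = -1
  a + b + c + d = -5
  64a + 16b + 4c + d = -137
Solving the system yields a = -1, b = -5, c = 2, d = -1.
So p(u) = -u^3 - 5u^2 + 2u - 1.
Then p(2) = -25.

-25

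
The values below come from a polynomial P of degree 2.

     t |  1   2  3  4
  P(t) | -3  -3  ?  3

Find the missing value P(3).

On equispaced nodes a degree-2 polynomial has vanishing third forward difference, so
  - P(1) + 3·P(2) - 3·P(3) + P(4) = 0.
Substituting the known values and solving for P(3):
  -3·P(3) = 3
  P(3) = -1.

-1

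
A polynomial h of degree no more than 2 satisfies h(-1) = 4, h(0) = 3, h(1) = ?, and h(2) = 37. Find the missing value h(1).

The 3 known points determine the degree-2 polynomial uniquely.
Write h(s) = as^2 + bs + c. Substituting each data point gives a linear system:
  a - b + c = 4
  c = 3
  4a + 2b + c = 37
Solving the system yields a = 6, b = 5, c = 3.
So h(s) = 6s² + 5s + 3.
Then h(1) = 14.

14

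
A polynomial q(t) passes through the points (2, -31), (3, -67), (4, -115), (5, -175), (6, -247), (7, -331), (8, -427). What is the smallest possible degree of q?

2

Forward differences of the values at t = 2, 3, 4, 5, 6, 7, 8:
  q  : -31  -67  -115  -175  -247  -331  -427
  Δ  : -36  -48  -60  -72  -84  -96
  Δ^2: -12  -12  -12  -12  -12
  Δ^3: 0  0  0  0
  Δ^4: 0  0  0
  Δ^5: 0  0
  Δ^6: 0
The second differences are constant (-12) and nonzero, while all higher differences vanish, so the minimal degree is 2.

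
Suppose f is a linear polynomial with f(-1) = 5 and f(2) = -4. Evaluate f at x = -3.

11

Write f(x) = ax + b. Substituting each data point gives a linear system:
  -a + b = 5
  2a + b = -4
Solving the system yields a = -3, b = 2.
So f(x) = -3x + 2.
Then f(-3) = 11.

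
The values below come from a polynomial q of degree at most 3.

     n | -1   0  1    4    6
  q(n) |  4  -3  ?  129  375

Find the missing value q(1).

The 4 known points determine the degree-3 polynomial uniquely.
Write q(n) = an^3 + bn^2 + cn + d. Substituting each data point gives a linear system:
  -a + b - c + d = 4
  d = -3
  64a + 16b + 4c + d = 129
  216a + 36b + 6c + d = 375
Solving the system yields a = 1, b = 5, c = -3, d = -3.
So q(n) = n³ + 5n² - 3n - 3.
Then q(1) = 0.

0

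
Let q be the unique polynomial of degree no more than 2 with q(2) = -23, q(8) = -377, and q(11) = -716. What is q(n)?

q(n) = -6n^2 + n - 1

Using the Lagrange interpolation formula with nodes 2, 8, 11:
  L_0(n) = (n - 8)(n - 11) / 54
  L_1(n) = (n - 2)(n - 11) / -18
  L_2(n) = (n - 2)(n - 8) / 27
Then q(n) = -23·L_0(n) - 377·L_1(n) - 716·L_2(n).
Expanding and collecting terms gives q(n) = -6n² + n - 1.
Check: q(8) = -377. ✓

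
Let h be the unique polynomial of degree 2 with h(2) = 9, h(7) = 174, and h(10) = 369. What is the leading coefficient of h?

Write h(t) = at^2 + bt + c. Substituting each data point gives a linear system:
  4a + 2b + c = 9
  49a + 7b + c = 174
  100a + 10b + c = 369
Solving the system yields a = 4, b = -3, c = -1.
So h(t) = 4t² - 3t - 1.
The leading coefficient is 4.

4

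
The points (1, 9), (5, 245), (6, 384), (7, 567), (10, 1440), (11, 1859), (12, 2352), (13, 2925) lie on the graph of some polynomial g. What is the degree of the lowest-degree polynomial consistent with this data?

3

Divided differences on the nodes 1, 5, 6, 7, 10, 11, 12, 13:
  order 0: 9  245  384  567  1440  1859  2352  2925
  order 1: 59  139  183  291  419  493  573
  order 2: 16  22  27  32  37  40
  order 3: 1  1  1  1  1
  order 4: 0  0  0  0
  order 5: 0  0  0
  order 6: 0  0
  order 7: 0
The order-3 divided differences are all 1 (nonzero) and every higher order vanishes, so the data lies on a polynomial of degree exactly 3.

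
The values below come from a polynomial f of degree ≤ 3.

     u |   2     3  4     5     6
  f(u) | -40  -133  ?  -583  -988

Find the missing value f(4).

-306

On equispaced nodes a degree-3 polynomial has vanishing fourth forward difference, so
  f(2) - 4·f(3) + 6·f(4) - 4·f(5) + f(6) = 0.
Substituting the known values and solving for f(4):
  6·f(4) = -1836
  f(4) = -306.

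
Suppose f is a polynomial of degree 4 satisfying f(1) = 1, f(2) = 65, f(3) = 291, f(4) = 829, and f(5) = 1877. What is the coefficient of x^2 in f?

1

Write f(x) = ax^4 + bx^3 + cx^2 + dx + e. Substituting each data point gives a linear system:
  a + b + c + d + e = 1
  16a + 8b + 4c + 2d + e = 65
  81a + 27b + 9c + 3d + e = 291
  256a + 64b + 16c + 4d + e = 829
  625a + 125b + 25c + 5d + e = 1877
Solving the system yields a = 2, b = 5, c = 1, d = -4, e = -3.
So f(x) = 2x⁴ + 5x³ + x² - 4x - 3.
The coefficient of x^2 is 1.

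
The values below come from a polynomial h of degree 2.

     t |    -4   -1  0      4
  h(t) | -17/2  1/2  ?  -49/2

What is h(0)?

-1/2

The 3 known points determine the degree-2 polynomial uniquely.
Write h(t) = at^2 + bt + c. Substituting each data point gives a linear system:
  16a - 4b + c = -17/2
  a - b + c = 1/2
  16a + 4b + c = -49/2
Solving the system yields a = -1, b = -2, c = -1/2.
So h(t) = -t² - 2t - 1/2.
Then h(0) = -1/2.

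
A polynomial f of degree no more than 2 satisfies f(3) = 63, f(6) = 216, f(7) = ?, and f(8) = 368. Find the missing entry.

287

The 3 known points determine the degree-2 polynomial uniquely.
Write f(s) = as^2 + bs + c. Substituting each data point gives a linear system:
  9a + 3b + c = 63
  36a + 6b + c = 216
  64a + 8b + c = 368
Solving the system yields a = 5, b = 6, c = 0.
So f(s) = 5s² + 6s.
Then f(7) = 287.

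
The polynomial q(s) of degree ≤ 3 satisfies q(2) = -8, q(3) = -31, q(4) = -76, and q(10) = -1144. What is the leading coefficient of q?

-1

Write q(s) = as^3 + bs^2 + cs + d. Substituting each data point gives a linear system:
  8a + 4b + 2c + d = -8
  27a + 9b + 3c + d = -31
  64a + 16b + 4c + d = -76
  1000a + 100b + 10c + d = -1144
Solving the system yields a = -1, b = -2, c = 6, d = -4.
So q(s) = -s³ - 2s² + 6s - 4.
The leading coefficient is -1.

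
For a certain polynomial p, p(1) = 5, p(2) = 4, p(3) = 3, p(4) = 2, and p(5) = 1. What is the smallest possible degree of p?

Forward differences of the values at t = 1, 2, 3, 4, 5:
  p  : 5  4  3  2  1
  Δ  : -1  -1  -1  -1
  Δ^2: 0  0  0
  Δ^3: 0  0
  Δ^4: 0
The first differences are constant (-1) and nonzero, while all higher differences vanish, so the minimal degree is 1.

1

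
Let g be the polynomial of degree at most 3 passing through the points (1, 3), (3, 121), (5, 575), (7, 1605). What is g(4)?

291

Write g(n) = an^3 + bn^2 + cn + d. Substituting each data point gives a linear system:
  a + b + c + d = 3
  27a + 9b + 3c + d = 121
  125a + 25b + 5c + d = 575
  343a + 49b + 7c + d = 1605
Solving the system yields a = 5, b = -3, c = 6, d = -5.
So g(n) = 5n^3 - 3n^2 + 6n - 5.
Then g(4) = 291.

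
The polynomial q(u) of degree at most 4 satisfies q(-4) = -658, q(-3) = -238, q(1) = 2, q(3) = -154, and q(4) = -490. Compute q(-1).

-10

Write q(u) = au^4 + bu^3 + cu^2 + du + e. Substituting each data point gives a linear system:
  256a - 64b + 16c - 4d + e = -658
  81a - 27b + 9c - 3d + e = -238
  a + b + c + d + e = 2
  81a + 27b + 9c + 3d + e = -154
  256a + 64b + 16c + 4d + e = -490
Solving the system yields a = -2, b = 1, c = -4, d = 5, e = 2.
So q(u) = -2u^4 + u^3 - 4u^2 + 5u + 2.
Then q(-1) = -10.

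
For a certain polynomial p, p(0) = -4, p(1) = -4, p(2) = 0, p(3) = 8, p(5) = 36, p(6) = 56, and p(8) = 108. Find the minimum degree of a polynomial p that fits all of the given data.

2

Divided differences on the nodes 0, 1, 2, 3, 5, 6, 8:
  order 0: -4  -4  0  8  36  56  108
  order 1: 0  4  8  14  20  26
  order 2: 2  2  2  2  2
  order 3: 0  0  0  0
  order 4: 0  0  0
  order 5: 0  0
  order 6: 0
The order-2 divided differences are all 2 (nonzero) and every higher order vanishes, so the data lies on a polynomial of degree exactly 2.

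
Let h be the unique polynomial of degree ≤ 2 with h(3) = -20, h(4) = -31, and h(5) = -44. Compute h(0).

1

Using the Lagrange interpolation formula with nodes 3, 4, 5:
  L_0(s) = (s - 4)(s - 5) / 2
  L_1(s) = (s - 3)(s - 5) / -1
  L_2(s) = (s - 3)(s - 4) / 2
Then h(s) = -20·L_0(s) - 31·L_1(s) - 44·L_2(s).
Expanding and collecting terms gives h(s) = -s² - 4s + 1.
Evaluating at s = 0: h(0) = 1.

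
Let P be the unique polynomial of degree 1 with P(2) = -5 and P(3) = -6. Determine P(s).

Write P(s) = as + b. Substituting each data point gives a linear system:
  2a + b = -5
  3a + b = -6
Solving the system yields a = -1, b = -3.
So P(s) = -s - 3.
Check: P(2) = -5. ✓

P(s) = -s - 3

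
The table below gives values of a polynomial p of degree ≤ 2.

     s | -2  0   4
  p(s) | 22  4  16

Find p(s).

Write p(s) = as^2 + bs + c. Substituting each data point gives a linear system:
  4a - 2b + c = 22
  c = 4
  16a + 4b + c = 16
Solving the system yields a = 2, b = -5, c = 4.
So p(s) = 2s^2 - 5s + 4.
Check: p(0) = 4. ✓

p(s) = 2s^2 - 5s + 4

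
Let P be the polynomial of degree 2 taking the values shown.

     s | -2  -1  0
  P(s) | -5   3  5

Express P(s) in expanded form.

P(s) = -3s^2 - s + 5

Write P(s) = as^2 + bs + c. Substituting each data point gives a linear system:
  4a - 2b + c = -5
  a - b + c = 3
  c = 5
Solving the system yields a = -3, b = -1, c = 5.
So P(s) = -3s² - s + 5.
Check: P(-2) = -5. ✓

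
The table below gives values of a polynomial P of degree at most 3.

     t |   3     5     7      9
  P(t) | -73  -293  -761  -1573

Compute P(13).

Using the Lagrange interpolation formula with nodes 3, 5, 7, 9:
  L_0(t) = (t - 5)(t - 7)(t - 9) / -48
  L_1(t) = (t - 3)(t - 7)(t - 9) / 16
  L_2(t) = (t - 3)(t - 5)(t - 9) / -16
  L_3(t) = (t - 3)(t - 5)(t - 7) / 48
Then P(t) = -73·L_0(t) - 293·L_1(t) - 761·L_2(t) - 1573·L_3(t).
Expanding and collecting terms gives P(t) = -2t³ - t² - 4t + 2.
Evaluating at t = 13: P(13) = -4613.

-4613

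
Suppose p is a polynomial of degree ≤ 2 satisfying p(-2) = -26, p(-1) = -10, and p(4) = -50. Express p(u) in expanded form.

Using the Lagrange interpolation formula with nodes -2, -1, 4:
  L_0(u) = (u + 1)(u - 4) / 6
  L_1(u) = (u + 2)(u - 4) / -5
  L_2(u) = (u + 2)(u + 1) / 30
Then p(u) = -26·L_0(u) - 10·L_1(u) - 50·L_2(u).
Expanding and collecting terms gives p(u) = -4u^2 + 4u - 2.
Check: p(-1) = -10. ✓

p(u) = -4u^2 + 4u - 2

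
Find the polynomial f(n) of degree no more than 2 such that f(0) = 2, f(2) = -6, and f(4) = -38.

f(n) = -3n^2 + 2n + 2

Write f(n) = an^2 + bn + c. Substituting each data point gives a linear system:
  c = 2
  4a + 2b + c = -6
  16a + 4b + c = -38
Solving the system yields a = -3, b = 2, c = 2.
So f(n) = -3n^2 + 2n + 2.
Check: f(0) = 2. ✓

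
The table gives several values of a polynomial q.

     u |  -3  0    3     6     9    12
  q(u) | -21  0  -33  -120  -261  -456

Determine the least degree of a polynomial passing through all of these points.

2

Forward differences of the values at u = -3, 0, 3, 6, 9, 12:
  q  : -21  0  -33  -120  -261  -456
  Δ  : 21  -33  -87  -141  -195
  Δ^2: -54  -54  -54  -54
  Δ^3: 0  0  0
  Δ^4: 0  0
  Δ^5: 0
The second differences are constant (-54) and nonzero, while all higher differences vanish, so the minimal degree is 2.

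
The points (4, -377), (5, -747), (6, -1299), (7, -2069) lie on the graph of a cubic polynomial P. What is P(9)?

Forward differences of the values at s = 4, 5, 6, 7:
  P  : -377  -747  -1299  -2069
  Δ  : -370  -552  -770
  Δ^2: -182  -218
  Δ^3: -36
The third differences are constant, confirming degree 3.
Interpolating (Newton forward form) and evaluating at s = 9 gives P(9) = -4407.

-4407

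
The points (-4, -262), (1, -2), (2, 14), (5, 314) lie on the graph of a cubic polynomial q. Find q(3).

60

Write q(t) = at^3 + bt^2 + ct + d. Substituting each data point gives a linear system:
  -64a + 16b - 4c + d = -262
  a + b + c + d = -2
  8a + 4b + 2c + d = 14
  125a + 25b + 5c + d = 314
Solving the system yields a = 3, b = -3, c = 4, d = -6.
So q(t) = 3t³ - 3t² + 4t - 6.
Then q(3) = 60.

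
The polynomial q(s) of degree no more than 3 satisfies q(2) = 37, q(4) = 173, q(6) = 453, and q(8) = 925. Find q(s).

Write q(s) = as^3 + bs^2 + cs + d. Substituting each data point gives a linear system:
  8a + 4b + 2c + d = 37
  64a + 16b + 4c + d = 173
  216a + 36b + 6c + d = 453
  512a + 64b + 8c + d = 925
Solving the system yields a = 1, b = 6, c = 4, d = -3.
So q(s) = s^3 + 6s^2 + 4s - 3.
Check: q(2) = 37. ✓

q(s) = s^3 + 6s^2 + 4s - 3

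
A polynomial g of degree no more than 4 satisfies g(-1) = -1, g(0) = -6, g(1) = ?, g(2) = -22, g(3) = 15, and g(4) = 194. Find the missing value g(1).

The 5 known points determine the degree-4 polynomial uniquely.
Write g(u) = au^4 + bu^3 + cu^2 + du + e. Substituting each data point gives a linear system:
  a - b + c - d + e = -1
  e = -6
  16a + 8b + 4c + 2d + e = -22
  81a + 27b + 9c + 3d + e = 15
  256a + 64b + 16c + 4d + e = 194
Solving the system yields a = 2, b = -4, c = -3, d = -2, e = -6.
So g(u) = 2u^4 - 4u^3 - 3u^2 - 2u - 6.
Then g(1) = -13.

-13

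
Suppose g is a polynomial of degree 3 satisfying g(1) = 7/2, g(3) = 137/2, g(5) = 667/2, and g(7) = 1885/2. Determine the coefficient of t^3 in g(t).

3

Write g(t) = at^3 + bt^2 + ct + d. Substituting each data point gives a linear system:
  a + b + c + d = 7/2
  27a + 9b + 3c + d = 137/2
  125a + 25b + 5c + d = 667/2
  343a + 49b + 7c + d = 1885/2
Solving the system yields a = 3, b = -2, c = 3/2, d = 1.
So g(t) = 3t³ - 2t² + (3/2)t + 1.
The leading coefficient is 3.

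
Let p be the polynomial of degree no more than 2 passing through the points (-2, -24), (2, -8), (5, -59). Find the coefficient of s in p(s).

4

Write p(s) = as^2 + bs + c. Substituting each data point gives a linear system:
  4a - 2b + c = -24
  4a + 2b + c = -8
  25a + 5b + c = -59
Solving the system yields a = -3, b = 4, c = -4.
So p(s) = -3s² + 4s - 4.
The coefficient of s is 4.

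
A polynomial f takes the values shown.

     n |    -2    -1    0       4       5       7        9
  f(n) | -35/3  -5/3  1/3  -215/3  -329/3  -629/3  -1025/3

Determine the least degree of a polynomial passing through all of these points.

Divided differences on the nodes -2, -1, 0, 4, 5, 7, 9:
  order 0: -35/3  -5/3  1/3  -215/3  -329/3  -629/3  -1025/3
  order 1: 10  2  -18  -38  -50  -66
  order 2: -4  -4  -4  -4  -4
  order 3: 0  0  0  0
  order 4: 0  0  0
  order 5: 0  0
  order 6: 0
The order-2 divided differences are all -4 (nonzero) and every higher order vanishes, so the data lies on a polynomial of degree exactly 2.

2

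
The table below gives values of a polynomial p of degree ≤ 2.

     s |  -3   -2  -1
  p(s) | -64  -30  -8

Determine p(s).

Using the Lagrange interpolation formula with nodes -3, -2, -1:
  L_0(s) = (s + 2)(s + 1) / 2
  L_1(s) = (s + 3)(s + 1) / -1
  L_2(s) = (s + 3)(s + 2) / 2
Then p(s) = -64·L_0(s) - 30·L_1(s) - 8·L_2(s).
Expanding and collecting terms gives p(s) = -6s^2 + 4s + 2.
Check: p(-3) = -64. ✓

p(s) = -6s^2 + 4s + 2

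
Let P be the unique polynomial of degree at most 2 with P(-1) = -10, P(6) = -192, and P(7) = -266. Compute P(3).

Using the Lagrange interpolation formula with nodes -1, 6, 7:
  L_0(x) = (x - 6)(x - 7) / 56
  L_1(x) = (x + 1)(x - 7) / -7
  L_2(x) = (x + 1)(x - 6) / 8
Then P(x) = -10·L_0(x) - 192·L_1(x) - 266·L_2(x).
Expanding and collecting terms gives P(x) = -6x² + 4x.
Evaluating at x = 3: P(3) = -42.

-42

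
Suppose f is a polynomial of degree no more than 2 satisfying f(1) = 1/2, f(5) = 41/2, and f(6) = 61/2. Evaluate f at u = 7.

Using the Lagrange interpolation formula with nodes 1, 5, 6:
  L_0(u) = (u - 5)(u - 6) / 20
  L_1(u) = (u - 1)(u - 6) / -4
  L_2(u) = (u - 1)(u - 5) / 5
Then f(u) = 1/2·L_0(u) + 41/2·L_1(u) + 61/2·L_2(u).
Expanding and collecting terms gives f(u) = u² - u + 1/2.
Evaluating at u = 7: f(7) = 85/2.

85/2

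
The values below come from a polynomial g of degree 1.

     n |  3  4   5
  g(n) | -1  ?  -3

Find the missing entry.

On equispaced nodes a degree-1 polynomial has vanishing second forward difference, so
  g(3) - 2·g(4) + g(5) = 0.
Substituting the known values and solving for g(4):
  -2·g(4) = 4
  g(4) = -2.

-2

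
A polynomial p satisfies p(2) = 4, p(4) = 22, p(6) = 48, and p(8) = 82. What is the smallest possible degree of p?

2

Forward differences of the values at n = 2, 4, 6, 8:
  p  : 4  22  48  82
  Δ  : 18  26  34
  Δ^2: 8  8
  Δ^3: 0
The second differences are constant (8) and nonzero, while all higher differences vanish, so the minimal degree is 2.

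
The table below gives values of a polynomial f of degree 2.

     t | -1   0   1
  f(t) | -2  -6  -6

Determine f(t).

f(t) = 2t^2 - 2t - 6

Write f(t) = at^2 + bt + c. Substituting each data point gives a linear system:
  a - b + c = -2
  c = -6
  a + b + c = -6
Solving the system yields a = 2, b = -2, c = -6.
So f(t) = 2t² - 2t - 6.
Check: f(1) = -6. ✓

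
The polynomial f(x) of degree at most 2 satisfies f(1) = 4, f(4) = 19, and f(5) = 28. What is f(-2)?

Write f(x) = ax^2 + bx + c. Substituting each data point gives a linear system:
  a + b + c = 4
  16a + 4b + c = 19
  25a + 5b + c = 28
Solving the system yields a = 1, b = 0, c = 3.
So f(x) = x^2 + 3.
Then f(-2) = 7.

7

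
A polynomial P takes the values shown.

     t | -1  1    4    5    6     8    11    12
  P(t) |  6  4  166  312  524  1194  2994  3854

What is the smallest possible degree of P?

3

Divided differences on the nodes -1, 1, 4, 5, 6, 8, 11, 12:
  order 0: 6  4  166  312  524  1194  2994  3854
  order 1: -1  54  146  212  335  600  860
  order 2: 11  23  33  41  53  65
  order 3: 2  2  2  2  2
  order 4: 0  0  0  0
  order 5: 0  0  0
  order 6: 0  0
  order 7: 0
The order-3 divided differences are all 2 (nonzero) and every higher order vanishes, so the data lies on a polynomial of degree exactly 3.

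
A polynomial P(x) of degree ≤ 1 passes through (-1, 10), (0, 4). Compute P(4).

-20

Write P(x) = ax + b. Substituting each data point gives a linear system:
  -a + b = 10
  b = 4
Solving the system yields a = -6, b = 4.
So P(x) = -6x + 4.
Then P(4) = -20.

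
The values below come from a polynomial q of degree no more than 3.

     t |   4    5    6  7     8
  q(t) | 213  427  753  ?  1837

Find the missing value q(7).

1215

The 4 known points determine the degree-3 polynomial uniquely.
Write q(t) = at^3 + bt^2 + ct + d. Substituting each data point gives a linear system:
  64a + 16b + 4c + d = 213
  125a + 25b + 5c + d = 427
  216a + 36b + 6c + d = 753
  512a + 64b + 8c + d = 1837
Solving the system yields a = 4, b = -4, c = 6, d = -3.
So q(t) = 4t³ - 4t² + 6t - 3.
Then q(7) = 1215.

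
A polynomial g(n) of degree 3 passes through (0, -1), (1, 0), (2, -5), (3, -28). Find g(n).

Write g(n) = an^3 + bn^2 + cn + d. Substituting each data point gives a linear system:
  d = -1
  a + b + c + d = 0
  8a + 4b + 2c + d = -5
  27a + 9b + 3c + d = -28
Solving the system yields a = -2, b = 3, c = 0, d = -1.
So g(n) = -2n^3 + 3n^2 - 1.
Check: g(1) = 0. ✓

g(n) = -2n^3 + 3n^2 - 1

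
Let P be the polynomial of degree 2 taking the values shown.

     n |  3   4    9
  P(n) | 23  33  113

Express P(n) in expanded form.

Using the Lagrange interpolation formula with nodes 3, 4, 9:
  L_0(n) = (n - 4)(n - 9) / 6
  L_1(n) = (n - 3)(n - 9) / -5
  L_2(n) = (n - 3)(n - 4) / 30
Then P(n) = 23·L_0(n) + 33·L_1(n) + 113·L_2(n).
Expanding and collecting terms gives P(n) = n^2 + 3n + 5.
Check: P(9) = 113. ✓

P(n) = n^2 + 3n + 5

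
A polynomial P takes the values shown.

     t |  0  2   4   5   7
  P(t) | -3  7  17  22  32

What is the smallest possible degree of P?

Divided differences on the nodes 0, 2, 4, 5, 7:
  order 0: -3  7  17  22  32
  order 1: 5  5  5  5
  order 2: 0  0  0
  order 3: 0  0
  order 4: 0
The order-1 divided differences are all 5 (nonzero) and every higher order vanishes, so the data lies on a polynomial of degree exactly 1.

1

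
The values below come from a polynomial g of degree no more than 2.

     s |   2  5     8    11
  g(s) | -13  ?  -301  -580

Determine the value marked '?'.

-112

The 3 known points determine the degree-2 polynomial uniquely.
Write g(s) = as^2 + bs + c. Substituting each data point gives a linear system:
  4a + 2b + c = -13
  64a + 8b + c = -301
  121a + 11b + c = -580
Solving the system yields a = -5, b = 2, c = 3.
So g(s) = -5s² + 2s + 3.
Then g(5) = -112.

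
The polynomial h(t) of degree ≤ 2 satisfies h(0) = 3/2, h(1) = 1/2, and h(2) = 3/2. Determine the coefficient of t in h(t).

Write h(t) = at^2 + bt + c. Substituting each data point gives a linear system:
  c = 3/2
  a + b + c = 1/2
  4a + 2b + c = 3/2
Solving the system yields a = 1, b = -2, c = 3/2.
So h(t) = t^2 - 2t + 3/2.
The coefficient of t is -2.

-2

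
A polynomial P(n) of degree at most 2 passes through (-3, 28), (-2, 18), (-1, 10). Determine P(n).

P(n) = n^2 - 5n + 4

Using the Lagrange interpolation formula with nodes -3, -2, -1:
  L_0(n) = (n + 2)(n + 1) / 2
  L_1(n) = (n + 3)(n + 1) / -1
  L_2(n) = (n + 3)(n + 2) / 2
Then P(n) = 28·L_0(n) + 18·L_1(n) + 10·L_2(n).
Expanding and collecting terms gives P(n) = n^2 - 5n + 4.
Check: P(-3) = 28. ✓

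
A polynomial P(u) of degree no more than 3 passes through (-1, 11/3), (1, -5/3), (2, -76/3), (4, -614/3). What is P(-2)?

64/3

Write P(u) = au^3 + bu^2 + cu + d. Substituting each data point gives a linear system:
  -a + b - c + d = 11/3
  a + b + c + d = -5/3
  8a + 4b + 2c + d = -76/3
  64a + 16b + 4c + d = -614/3
Solving the system yields a = -3, b = -1, c = 1/3, d = 2.
So P(u) = -3u^3 - u^2 + (1/3)u + 2.
Then P(-2) = 64/3.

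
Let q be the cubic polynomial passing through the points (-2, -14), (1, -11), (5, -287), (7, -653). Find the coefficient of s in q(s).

Write q(s) = as^3 + bs^2 + cs + d. Substituting each data point gives a linear system:
  -8a + 4b - 2c + d = -14
  a + b + c + d = -11
  125a + 25b + 5c + d = -287
  343a + 49b + 7c + d = -653
Solving the system yields a = -1, b = -6, c = -2, d = -2.
So q(s) = -s³ - 6s² - 2s - 2.
The coefficient of s is -2.

-2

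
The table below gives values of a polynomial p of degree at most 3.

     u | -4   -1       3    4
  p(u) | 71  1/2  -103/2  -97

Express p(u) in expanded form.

p(u) = -u^3 - (1/2)u^2 - 5u - 5

Write p(u) = au^3 + bu^2 + cu + d. Substituting each data point gives a linear system:
  -64a + 16b - 4c + d = 71
  -a + b - c + d = 1/2
  27a + 9b + 3c + d = -103/2
  64a + 16b + 4c + d = -97
Solving the system yields a = -1, b = -1/2, c = -5, d = -5.
So p(u) = -u³ - (1/2)u² - 5u - 5.
Check: p(4) = -97. ✓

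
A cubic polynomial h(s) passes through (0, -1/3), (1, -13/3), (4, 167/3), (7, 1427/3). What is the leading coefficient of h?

2

Write h(s) = as^3 + bs^2 + cs + d. Substituting each data point gives a linear system:
  d = -1/3
  a + b + c + d = -13/3
  64a + 16b + 4c + d = 167/3
  343a + 49b + 7c + d = 1427/3
Solving the system yields a = 2, b = -4, c = -2, d = -1/3.
So h(s) = 2s^3 - 4s^2 - 2s - 1/3.
The leading coefficient is 2.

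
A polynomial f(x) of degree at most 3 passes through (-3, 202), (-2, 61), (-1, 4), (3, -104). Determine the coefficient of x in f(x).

3

Write f(x) = ax^3 + bx^2 + cx + d. Substituting each data point gives a linear system:
  -27a + 9b - 3c + d = 202
  -8a + 4b - 2c + d = 61
  -a + b - c + d = 4
  27a + 9b + 3c + d = -104
Solving the system yields a = -6, b = 6, c = 3, d = -5.
So f(x) = -6x^3 + 6x^2 + 3x - 5.
The coefficient of x is 3.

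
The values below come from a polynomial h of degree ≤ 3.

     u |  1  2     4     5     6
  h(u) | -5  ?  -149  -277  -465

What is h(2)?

The 4 known points determine the degree-3 polynomial uniquely.
Write h(u) = au^3 + bu^2 + cu + d. Substituting each data point gives a linear system:
  a + b + c + d = -5
  64a + 16b + 4c + d = -149
  125a + 25b + 5c + d = -277
  216a + 36b + 6c + d = -465
Solving the system yields a = -2, b = 0, c = -6, d = 3.
So h(u) = -2u^3 - 6u + 3.
Then h(2) = -25.

-25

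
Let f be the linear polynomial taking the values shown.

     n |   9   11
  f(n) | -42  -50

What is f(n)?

Using the Lagrange interpolation formula with nodes 9, 11:
  L_0(n) = (n - 11) / -2
  L_1(n) = (n - 9) / 2
Then f(n) = -42·L_0(n) - 50·L_1(n).
Expanding and collecting terms gives f(n) = -4n - 6.
Check: f(9) = -42. ✓

f(n) = -4n - 6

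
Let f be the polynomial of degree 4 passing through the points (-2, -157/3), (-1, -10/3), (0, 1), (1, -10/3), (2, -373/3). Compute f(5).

-13282/3

Using the Lagrange interpolation formula with nodes -2, -1, 0, 1, 2:
  L_0(s) = (s + 1)s(s - 1)(s - 2) / 24
  L_1(s) = (s + 2)s(s - 1)(s - 2) / -6
  L_2(s) = (s + 2)(s + 1)(s - 1)(s - 2) / 4
  L_3(s) = (s + 2)(s + 1)s(s - 2) / -6
  L_4(s) = (s + 2)(s + 1)s(s - 1) / 24
Then f(s) = -157/3·L_0(s) - 10/3·L_1(s) + 1·L_2(s) - 10/3·L_3(s) - 373/3·L_4(s).
Expanding and collecting terms gives f(s) = -6s⁴ - 6s³ + (5/3)s² + 6s + 1.
Evaluating at s = 5: f(5) = -13282/3.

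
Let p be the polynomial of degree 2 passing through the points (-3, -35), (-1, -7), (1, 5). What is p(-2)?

Forward differences of the values at x = -3, -1, 1:
  p  : -35  -7  5
  Δ  : 28  12
  Δ^2: -16
The second differences are constant, confirming degree 2.
Interpolating (Newton forward form) and evaluating at x = -2 gives p(-2) = -19.

-19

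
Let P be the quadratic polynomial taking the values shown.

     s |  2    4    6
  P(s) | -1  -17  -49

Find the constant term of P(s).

-1

Write P(s) = as^2 + bs + c. Substituting each data point gives a linear system:
  4a + 2b + c = -1
  16a + 4b + c = -17
  36a + 6b + c = -49
Solving the system yields a = -2, b = 4, c = -1.
So P(s) = -2s^2 + 4s - 1.
The constant term is -1.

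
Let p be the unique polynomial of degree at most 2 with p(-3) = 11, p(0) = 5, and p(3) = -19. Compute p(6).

-61

Using the Lagrange interpolation formula with nodes -3, 0, 3:
  L_0(n) = n(n - 3) / 18
  L_1(n) = (n + 3)(n - 3) / -9
  L_2(n) = (n + 3)n / 18
Then p(n) = 11·L_0(n) + 5·L_1(n) - 19·L_2(n).
Expanding and collecting terms gives p(n) = -n^2 - 5n + 5.
Evaluating at n = 6: p(6) = -61.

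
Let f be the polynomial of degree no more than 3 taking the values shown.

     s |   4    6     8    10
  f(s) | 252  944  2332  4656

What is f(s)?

Write f(s) = as^3 + bs^2 + cs + d. Substituting each data point gives a linear system:
  64a + 16b + 4c + d = 252
  216a + 36b + 6c + d = 944
  512a + 64b + 8c + d = 2332
  1000a + 100b + 10c + d = 4656
Solving the system yields a = 5, b = -3, c = -4, d = -4.
So f(s) = 5s^3 - 3s^2 - 4s - 4.
Check: f(4) = 252. ✓

f(s) = 5s^3 - 3s^2 - 4s - 4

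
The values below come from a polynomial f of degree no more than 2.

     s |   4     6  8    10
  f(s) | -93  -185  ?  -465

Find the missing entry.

On equispaced nodes a degree-2 polynomial has vanishing third forward difference, so
  - f(4) + 3·f(6) - 3·f(8) + f(10) = 0.
Substituting the known values and solving for f(8):
  -3·f(8) = 927
  f(8) = -309.

-309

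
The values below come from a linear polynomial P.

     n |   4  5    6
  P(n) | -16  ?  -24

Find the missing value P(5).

-20

On equispaced nodes a degree-1 polynomial has vanishing second forward difference, so
  P(4) - 2·P(5) + P(6) = 0.
Substituting the known values and solving for P(5):
  -2·P(5) = 40
  P(5) = -20.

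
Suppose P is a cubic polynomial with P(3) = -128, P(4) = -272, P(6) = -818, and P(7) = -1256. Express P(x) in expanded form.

P(x) = -3x^3 - 4x^2 - 5x + 4

Write P(x) = ax^3 + bx^2 + cx + d. Substituting each data point gives a linear system:
  27a + 9b + 3c + d = -128
  64a + 16b + 4c + d = -272
  216a + 36b + 6c + d = -818
  343a + 49b + 7c + d = -1256
Solving the system yields a = -3, b = -4, c = -5, d = 4.
So P(x) = -3x^3 - 4x^2 - 5x + 4.
Check: P(3) = -128. ✓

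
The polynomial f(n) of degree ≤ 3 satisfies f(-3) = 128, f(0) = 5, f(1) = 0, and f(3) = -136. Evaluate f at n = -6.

Using the Lagrange interpolation formula with nodes -3, 0, 1, 3:
  L_0(n) = n(n - 1)(n - 3) / -72
  L_1(n) = (n + 3)(n - 1)(n - 3) / 9
  L_2(n) = (n + 3)n(n - 3) / -8
  L_3(n) = (n + 3)n(n - 1) / 36
Then f(n) = 128·L_0(n) + 5·L_1(n) + 0·L_2(n) - 136·L_3(n).
Expanding and collecting terms gives f(n) = -5n^3 - n^2 + n + 5.
Evaluating at n = -6: f(-6) = 1043.

1043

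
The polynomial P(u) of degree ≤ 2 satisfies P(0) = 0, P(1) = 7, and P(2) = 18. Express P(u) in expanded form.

Using the Lagrange interpolation formula with nodes 0, 1, 2:
  L_0(u) = (u - 1)(u - 2) / 2
  L_1(u) = u(u - 2) / -1
  L_2(u) = u(u - 1) / 2
Then P(u) = 0·L_0(u) + 7·L_1(u) + 18·L_2(u).
Expanding and collecting terms gives P(u) = 2u² + 5u.
Check: P(0) = 0. ✓

P(u) = 2u^2 + 5u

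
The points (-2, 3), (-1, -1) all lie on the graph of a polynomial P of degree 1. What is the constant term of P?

-5

Write P(n) = an + b. Substituting each data point gives a linear system:
  -2a + b = 3
  -a + b = -1
Solving the system yields a = -4, b = -5.
So P(n) = -4n - 5.
The constant term is -5.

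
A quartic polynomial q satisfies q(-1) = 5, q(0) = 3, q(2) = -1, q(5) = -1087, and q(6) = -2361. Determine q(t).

Using the Lagrange interpolation formula with nodes -1, 0, 2, 5, 6:
  L_0(t) = t(t - 2)(t - 5)(t - 6) / 126
  L_1(t) = (t + 1)(t - 2)(t - 5)(t - 6) / -60
  L_2(t) = (t + 1)t(t - 5)(t - 6) / 72
  L_3(t) = (t + 1)t(t - 2)(t - 6) / -90
  L_4(t) = (t + 1)t(t - 2)(t - 5) / 168
Then q(t) = 5·L_0(t) + 3·L_1(t) - 1·L_2(t) - 1087·L_3(t) - 2361·L_4(t).
Expanding and collecting terms gives q(t) = -2t⁴ + 6t² + 2t + 3.
Check: q(0) = 3. ✓

q(t) = -2t^4 + 6t^2 + 2t + 3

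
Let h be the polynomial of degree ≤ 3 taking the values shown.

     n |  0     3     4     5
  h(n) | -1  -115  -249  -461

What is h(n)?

h(n) = -3n^3 - 3n^2 - 2n - 1

Write h(n) = an^3 + bn^2 + cn + d. Substituting each data point gives a linear system:
  d = -1
  27a + 9b + 3c + d = -115
  64a + 16b + 4c + d = -249
  125a + 25b + 5c + d = -461
Solving the system yields a = -3, b = -3, c = -2, d = -1.
So h(n) = -3n³ - 3n² - 2n - 1.
Check: h(0) = -1. ✓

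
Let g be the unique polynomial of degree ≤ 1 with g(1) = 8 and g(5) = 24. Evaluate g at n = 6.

Using the Lagrange interpolation formula with nodes 1, 5:
  L_0(n) = (n - 5) / -4
  L_1(n) = (n - 1) / 4
Then g(n) = 8·L_0(n) + 24·L_1(n).
Expanding and collecting terms gives g(n) = 4n + 4.
Evaluating at n = 6: g(6) = 28.

28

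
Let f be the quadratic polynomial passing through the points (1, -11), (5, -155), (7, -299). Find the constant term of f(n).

-5

Write f(n) = an^2 + bn + c. Substituting each data point gives a linear system:
  a + b + c = -11
  25a + 5b + c = -155
  49a + 7b + c = -299
Solving the system yields a = -6, b = 0, c = -5.
So f(n) = -6n² - 5.
The constant term is -5.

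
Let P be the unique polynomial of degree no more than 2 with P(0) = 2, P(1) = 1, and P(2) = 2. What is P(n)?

P(n) = n^2 - 2n + 2

Write P(n) = an^2 + bn + c. Substituting each data point gives a linear system:
  c = 2
  a + b + c = 1
  4a + 2b + c = 2
Solving the system yields a = 1, b = -2, c = 2.
So P(n) = n^2 - 2n + 2.
Check: P(1) = 1. ✓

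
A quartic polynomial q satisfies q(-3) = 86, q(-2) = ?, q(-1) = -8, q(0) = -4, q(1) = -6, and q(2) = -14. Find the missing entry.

On equispaced nodes a degree-4 polynomial has vanishing fifth forward difference, so
  - q(-3) + 5·q(-2) - 10·q(-1) + 10·q(0) - 5·q(1) + q(2) = 0.
Substituting the known values and solving for q(-2):
  5·q(-2) = 30
  q(-2) = 6.

6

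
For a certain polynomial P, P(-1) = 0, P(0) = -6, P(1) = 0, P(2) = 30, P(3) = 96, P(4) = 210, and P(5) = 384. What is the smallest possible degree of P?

3

Forward differences of the values at u = -1, 0, 1, 2, 3, 4, 5:
  P  : 0  -6  0  30  96  210  384
  Δ  : -6  6  30  66  114  174
  Δ^2: 12  24  36  48  60
  Δ^3: 12  12  12  12
  Δ^4: 0  0  0
  Δ^5: 0  0
  Δ^6: 0
The third differences are constant (12) and nonzero, while all higher differences vanish, so the minimal degree is 3.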